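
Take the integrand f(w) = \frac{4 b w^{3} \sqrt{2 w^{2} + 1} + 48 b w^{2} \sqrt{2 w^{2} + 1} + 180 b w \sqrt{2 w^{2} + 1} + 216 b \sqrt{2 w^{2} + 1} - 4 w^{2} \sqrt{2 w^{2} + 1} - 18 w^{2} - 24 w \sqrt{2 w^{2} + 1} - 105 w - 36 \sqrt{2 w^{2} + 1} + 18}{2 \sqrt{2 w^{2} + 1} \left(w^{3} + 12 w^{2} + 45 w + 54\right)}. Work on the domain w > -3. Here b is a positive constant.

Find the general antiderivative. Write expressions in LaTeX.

F(w) = \frac{4 b w^{2} + 12 b w - 4 w \log{\left(w + 6 \right)} - 3 \sqrt{2 w^{2} + 1} - 12 \log{\left(w + 6 \right)}}{2 w + 6} + C

An antiderivative F(w) passes only if d/dw[F] lands on f(w) exactly.
Check: d/dw[\frac{4 b w^{2} + 12 b w - 4 w \log{\left(w + 6 \right)} - 3 \sqrt{2 w^{2} + 1} - 12 \log{\left(w + 6 \right)}}{2 w + 6}] = \frac{4 b w^{3} \sqrt{2 w^{2} + 1} + 48 b w^{2} \sqrt{2 w^{2} + 1} + 180 b w \sqrt{2 w^{2} + 1} + 216 b \sqrt{2 w^{2} + 1} - 4 w^{2} \sqrt{2 w^{2} + 1} - 18 w^{2} - 24 w \sqrt{2 w^{2} + 1} - 105 w - 36 \sqrt{2 w^{2} + 1} + 18}{2 w^{3} \sqrt{2 w^{2} + 1} + 24 w^{2} \sqrt{2 w^{2} + 1} + 90 w \sqrt{2 w^{2} + 1} + 108 \sqrt{2 w^{2} + 1}}, which equals f(w).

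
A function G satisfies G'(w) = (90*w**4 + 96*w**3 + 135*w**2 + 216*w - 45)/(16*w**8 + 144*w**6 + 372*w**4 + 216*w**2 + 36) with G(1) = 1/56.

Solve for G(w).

G'(w) has the shape u'v + uv' for u = 1/(2*w**4/3 + 3*w**2 + 1) and v = -5*w/4 - 1 — it is the derivative of the product u*v.
A general antiderivative is (-5*w/4 - 1)/(2*w**4/3 + 3*w**2 + 1) + C.
The condition gives C = 1/56 - (-27/56) = 1/2.
So G(w) = (-5*w/4 - 1)/(2*w**4/3 + 3*w**2 + 1) + 1/2.
Check: d/dw[(-5*w/4 - 1)/(2*w**4/3 + 3*w**2 + 1) + 1/2] = (90*w**4 + 96*w**3 + 135*w**2 + 216*w - 45)/(16*w**8 + 144*w**6 + 372*w**4 + 216*w**2 + 36) = G'(w).

G(w) = (-5*w/4 - 1)/(2*w**4/3 + 3*w**2 + 1) + 1/2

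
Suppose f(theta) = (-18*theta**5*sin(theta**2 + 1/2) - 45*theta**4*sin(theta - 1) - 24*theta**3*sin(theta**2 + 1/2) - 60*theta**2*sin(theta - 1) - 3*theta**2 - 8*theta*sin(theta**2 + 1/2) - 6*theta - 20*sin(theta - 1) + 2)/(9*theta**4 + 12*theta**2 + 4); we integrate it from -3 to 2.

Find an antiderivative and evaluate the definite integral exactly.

Antiderivative: F(theta) = (15*theta**2*cos(theta - 1) + 3*theta**2*cos(theta**2 + 1/2) + theta + 10*cos(theta - 1) + 2*cos(theta**2 + 1/2) + 1)/(3*theta**2 + 2); value = cos(9/2) + 115/406 - cos(19/2) + 5*cos(1) - 5*cos(4)

A first test for any F(theta): its theta-derivative must equal f(theta) identically.
F(theta) = (15*theta**2*cos(theta - 1) + 3*theta**2*cos(theta**2 + 1/2) + theta + 10*cos(theta - 1) + 2*cos(theta**2 + 1/2) + 1)/(3*theta**2 + 2) is an antiderivative of f.
Check: d/dtheta[(15*theta**2*cos(theta - 1) + 3*theta**2*cos(theta**2 + 1/2) + theta + 10*cos(theta - 1) + 2*cos(theta**2 + 1/2) + 1)/(3*theta**2 + 2)] = (-18*theta**5*sin(theta**2 + 1/2) - 45*theta**4*sin(theta - 1) - 24*theta**3*sin(theta**2 + 1/2) - 60*theta**2*sin(theta - 1) - 3*theta**2 - 8*theta*sin(theta**2 + 1/2) - 6*theta - 20*sin(theta - 1) + 2)/(9*theta**4 + 12*theta**2 + 4) = f(theta).
F(2) = cos(9/2) + 3/14 + 5*cos(1); F(-3) = 5*cos(4) + cos(19/2) - 2/29.
Integral = F(2) - F(-3) = cos(9/2) + 115/406 - cos(19/2) + 5*cos(1) - 5*cos(4).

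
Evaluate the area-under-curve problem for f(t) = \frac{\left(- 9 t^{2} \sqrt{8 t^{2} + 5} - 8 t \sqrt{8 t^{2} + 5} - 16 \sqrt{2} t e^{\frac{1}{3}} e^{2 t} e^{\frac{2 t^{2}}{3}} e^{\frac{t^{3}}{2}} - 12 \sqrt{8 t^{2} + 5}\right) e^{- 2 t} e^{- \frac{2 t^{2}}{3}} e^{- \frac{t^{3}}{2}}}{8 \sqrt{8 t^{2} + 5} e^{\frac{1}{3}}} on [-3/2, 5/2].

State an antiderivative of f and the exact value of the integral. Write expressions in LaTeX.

Any candidate F(t) must reproduce f(t) exactly when differentiated.
F(t) = - \frac{\sqrt{4 t^{2} + \frac{5}{2}}}{2} + \frac{3 e^{- 2 t} e^{- \frac{2 t^{2}}{3}} e^{- \frac{t^{3}}{2}}}{4 e^{\frac{1}{3}}} is an antiderivative of f.
Check: d/dt[- \frac{\sqrt{4 t^{2} + \frac{5}{2}}}{2} + \frac{3 e^{- 2 t} e^{- \frac{2 t^{2}}{3}} e^{- \frac{t^{3}}{2}}}{4 e^{\frac{1}{3}}}] = \frac{\left(- 9 t^{2} \sqrt{8 t^{2} + 5} - 8 t \sqrt{8 t^{2} + 5} - 16 \sqrt{2} t e^{\frac{1}{3}} e^{2 t} e^{\frac{2 t^{2}}{3}} e^{\frac{t^{3}}{2}} - 12 \sqrt{8 t^{2} + 5}\right) e^{- 2 t} e^{- \frac{2 t^{2}}{3}} e^{- \frac{t^{3}}{2}}}{8 \sqrt{8 t^{2} + 5} e^{\frac{1}{3}}} = f(t).
F(5/2) = - \frac{\sqrt{110}}{4} + \frac{3}{4 e^{\frac{277}{16}}}; F(-3/2) = - \frac{\sqrt{46}}{4} + \frac{3 e^{\frac{137}{48}}}{4}.
Integral = F(5/2) - F(-3/2) = - \frac{3 e^{\frac{137}{48}}}{4} - \frac{\sqrt{110}}{4} + \frac{3}{4 e^{\frac{277}{16}}} + \frac{\sqrt{46}}{4}.

Antiderivative: F(t) = - \frac{\sqrt{4 t^{2} + \frac{5}{2}}}{2} + \frac{3 e^{- 2 t} e^{- \frac{2 t^{2}}{3}} e^{- \frac{t^{3}}{2}}}{4 e^{\frac{1}{3}}}; value = - \frac{3 e^{\frac{137}{48}}}{4} - \frac{\sqrt{110}}{4} + \frac{3}{4 e^{\frac{277}{16}}} + \frac{\sqrt{46}}{4}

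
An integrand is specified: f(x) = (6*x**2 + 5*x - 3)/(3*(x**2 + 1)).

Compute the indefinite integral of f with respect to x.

Check any antiderivative F(x) by computing F'(x) and comparing it with f(x).
Check: d/dx[2*x + 5*log(x**2 + 1)/6 - 3*atan(x)] = (6*x**2 + 5*x - 3)/(3*x**2 + 3), which equals f(x).

F(x) = 2*x + 5*log(x**2 + 1)/6 - 3*atan(x) + C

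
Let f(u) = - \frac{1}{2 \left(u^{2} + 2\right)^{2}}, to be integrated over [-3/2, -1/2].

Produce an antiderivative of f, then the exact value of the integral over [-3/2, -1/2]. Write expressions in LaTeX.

An antiderivative F(u) passes only if d/du[F] lands on f(u) exactly.
F(u) = - \frac{u}{8 u^{2} + 16} - \frac{\sqrt{2} \operatorname{atan}{\left(\frac{\sqrt{2} u}{2} \right)}}{16} is an antiderivative of f.
Check: d/du[- \frac{u}{8 u^{2} + 16} - \frac{\sqrt{2} \operatorname{atan}{\left(\frac{\sqrt{2} u}{2} \right)}}{16}] = - \frac{1}{2 u^{4} + 8 u^{2} + 8}, which equals f(u).
F(-1/2) = \frac{1}{36} + \frac{\sqrt{2} \operatorname{atan}{\left(\frac{\sqrt{2}}{4} \right)}}{16}; F(-3/2) = \frac{3}{68} + \frac{\sqrt{2} \operatorname{atan}{\left(\frac{3 \sqrt{2}}{4} \right)}}{16}.
Integral = F(-1/2) - F(-3/2) = - \frac{\sqrt{2} \operatorname{atan}{\left(\frac{3 \sqrt{2}}{4} \right)}}{16} - \frac{5}{306} + \frac{\sqrt{2} \operatorname{atan}{\left(\frac{\sqrt{2}}{4} \right)}}{16}.

Antiderivative: F(u) = - \frac{u}{8 u^{2} + 16} - \frac{\sqrt{2} \operatorname{atan}{\left(\frac{\sqrt{2} u}{2} \right)}}{16}; value = - \frac{\sqrt{2} \operatorname{atan}{\left(\frac{3 \sqrt{2}}{4} \right)}}{16} - \frac{5}{306} + \frac{\sqrt{2} \operatorname{atan}{\left(\frac{\sqrt{2}}{4} \right)}}{16}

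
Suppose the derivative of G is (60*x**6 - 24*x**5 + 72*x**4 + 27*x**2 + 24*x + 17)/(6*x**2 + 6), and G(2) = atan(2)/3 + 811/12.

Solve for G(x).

Check a candidate G(x) by differentiating: d/dx[G] must match the given G'(x).
A general antiderivative is 2*x**5 - x**4 + 2*x**3/3 + 2*x**2 + 5*x/2 + atan(x)/3 + 1/4 + C.
The condition gives C = atan(2)/3 + 811/12 - (atan(2)/3 + 799/12) = 1.
So G(x) = 2*x**5 - x**4 + 2*x**3/3 + 2*x**2 + 5*x/2 + atan(x)/3 + 5/4.
Check: d/dx[2*x**5 - x**4 + 2*x**3/3 + 2*x**2 + 5*x/2 + atan(x)/3 + 5/4] = (60*x**6 - 24*x**5 + 72*x**4 + 27*x**2 + 24*x + 17)/(6*x**2 + 6) = G'(x).

G(x) = 2*x**5 - x**4 + 2*x**3/3 + 2*x**2 + 5*x/2 + atan(x)/3 + 5/4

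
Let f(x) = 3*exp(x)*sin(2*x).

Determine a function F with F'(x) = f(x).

Whatever form F(x) takes, F'(x) = f(x) is non-negotiable.
Check: d/dx[3*exp(x)*sin(2*x)/5 - 6*exp(x)*cos(2*x)/5] = 3*exp(x)*sin(2*x) = f(x).

An antiderivative is F(x) = 3*exp(x)*sin(2*x)/5 - 6*exp(x)*cos(2*x)/5.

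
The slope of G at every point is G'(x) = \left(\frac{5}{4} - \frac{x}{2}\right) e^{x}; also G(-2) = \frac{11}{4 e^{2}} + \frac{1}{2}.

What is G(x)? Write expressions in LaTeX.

G(x) = \frac{\left(7 - 2 x\right) e^{x}}{4} + \frac{1}{2}

G'(x) has the shape u'v + uv' for u = \frac{7}{4} - \frac{x}{2} and v = e^{x} — it is the derivative of the product u*v.
A general antiderivative is \frac{\left(7 - 2 x\right) e^{x}}{4} + C.
The condition gives C = \frac{11}{4 e^{2}} + \frac{1}{2} - (\frac{11}{4 e^{2}}) = \frac{1}{2}.
So G(x) = \frac{\left(7 - 2 x\right) e^{x}}{4} + \frac{1}{2}.
Check: d/dx[\frac{\left(7 - 2 x\right) e^{x}}{4} + \frac{1}{2}] = - \frac{x e^{x}}{2} + \frac{5 e^{x}}{4}, which equals G'(x).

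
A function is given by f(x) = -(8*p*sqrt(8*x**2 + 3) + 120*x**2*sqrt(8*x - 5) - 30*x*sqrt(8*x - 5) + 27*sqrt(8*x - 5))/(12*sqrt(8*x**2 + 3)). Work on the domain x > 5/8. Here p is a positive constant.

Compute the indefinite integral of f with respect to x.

F(x) = -2*p*x/3 - x*sqrt(4*x - 5/2)*sqrt(4*x**2 + 3/2) + 5*sqrt(4*x - 5/2)*sqrt(4*x**2 + 3/2)/8 + C

Since d/dx undoes antidifferentiation here, F'(x) = f(x) is required of F(x).
Check: d/dx[-2*p*x/3 - x*sqrt(4*x - 5/2)*sqrt(4*x**2 + 3/2) + 5*sqrt(4*x - 5/2)*sqrt(4*x**2 + 3/2)/8] = (-8*p*sqrt(8*x - 5)*sqrt(8*x**2 + 3) - 960*x**3 + 840*x**2 - 366*x + 135)/(12*sqrt(8*x - 5)*sqrt(8*x**2 + 3)), which equals f(x).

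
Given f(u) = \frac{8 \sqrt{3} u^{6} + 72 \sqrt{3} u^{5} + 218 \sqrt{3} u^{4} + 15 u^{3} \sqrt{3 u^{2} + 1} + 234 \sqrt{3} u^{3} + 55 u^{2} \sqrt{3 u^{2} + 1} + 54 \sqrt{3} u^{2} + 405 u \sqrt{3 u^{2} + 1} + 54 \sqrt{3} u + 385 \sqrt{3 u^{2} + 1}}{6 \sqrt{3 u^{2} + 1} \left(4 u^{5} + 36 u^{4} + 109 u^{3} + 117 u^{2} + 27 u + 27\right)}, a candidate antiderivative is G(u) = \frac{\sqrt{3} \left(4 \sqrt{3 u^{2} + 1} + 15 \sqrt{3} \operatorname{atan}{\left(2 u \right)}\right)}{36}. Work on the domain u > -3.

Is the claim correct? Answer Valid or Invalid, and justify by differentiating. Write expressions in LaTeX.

Invalid: d/du[G] - f = \frac{10}{3 u^{3} + 27 u^{2} + 81 u + 81}, which is not 0.

d/du[G] = \frac{8 \sqrt{3} u^{3} + 2 \sqrt{3} u + 15 \sqrt{3 u^{2} + 1}}{24 u^{2} \sqrt{3 u^{2} + 1} + 6 \sqrt{3 u^{2} + 1}}
d/du[G] - f(u) = \frac{10}{3 u^{3} + 27 u^{2} + 81 u + 81} != 0.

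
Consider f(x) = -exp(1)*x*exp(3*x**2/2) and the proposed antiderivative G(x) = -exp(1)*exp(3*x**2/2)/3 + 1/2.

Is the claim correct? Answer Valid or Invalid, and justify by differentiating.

d/dx[G] = -exp(1)*x*exp(3*x**2/2)
This equals f(x) exactly, so the claim holds.

Valid: G'(x) = f(x).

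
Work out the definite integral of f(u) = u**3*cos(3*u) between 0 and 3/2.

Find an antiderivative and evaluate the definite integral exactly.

Antiderivative: F(u) = (9*u**3*sin(3*u) + 9*u**2*cos(3*u) - 6*u*sin(3*u) - 2*cos(3*u))/27; value = 19*sin(9/2)/24 + 73*cos(9/2)/108 + 2/27

A candidate is checked by its d/du: the result must match f(u).
F(u) = (9*u**3*sin(3*u) + 9*u**2*cos(3*u) - 6*u*sin(3*u) - 2*cos(3*u))/27 is an antiderivative of f.
Check: d/du[(9*u**3*sin(3*u) + 9*u**2*cos(3*u) - 6*u*sin(3*u) - 2*cos(3*u))/27] = u**3*cos(3*u) = f(u).
F(3/2) = 19*sin(9/2)/24 + 73*cos(9/2)/108; F(0) = -2/27.
Integral = F(3/2) - F(0) = 19*sin(9/2)/24 + 73*cos(9/2)/108 + 2/27.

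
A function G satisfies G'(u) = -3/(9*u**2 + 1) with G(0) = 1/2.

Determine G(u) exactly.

A first test for any G(u): its u-derivative must equal the given G'(u).
A general antiderivative is -atan(3*u) + C.
The condition gives C = 1/2 - (0) = 1/2.
So G(u) = 1/2 - atan(3*u).
Check: d/du[1/2 - atan(3*u)] = -3/(9*u**2 + 1) = G'(u).

G(u) = 1/2 - atan(3*u)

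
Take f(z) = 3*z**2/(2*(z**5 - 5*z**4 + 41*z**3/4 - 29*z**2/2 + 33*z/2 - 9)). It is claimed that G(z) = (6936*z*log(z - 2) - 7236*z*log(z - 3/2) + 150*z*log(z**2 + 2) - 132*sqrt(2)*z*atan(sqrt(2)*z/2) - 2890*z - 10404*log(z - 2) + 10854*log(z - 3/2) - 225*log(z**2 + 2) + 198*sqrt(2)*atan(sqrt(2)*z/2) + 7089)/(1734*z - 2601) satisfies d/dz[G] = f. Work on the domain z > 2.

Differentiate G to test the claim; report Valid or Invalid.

Valid. The derivative of G reproduces f.

d/dz[G] = 6*z**2/(4*z**5 - 20*z**4 + 41*z**3 - 58*z**2 + 66*z - 36)
This equals f(z) exactly, so the claim holds.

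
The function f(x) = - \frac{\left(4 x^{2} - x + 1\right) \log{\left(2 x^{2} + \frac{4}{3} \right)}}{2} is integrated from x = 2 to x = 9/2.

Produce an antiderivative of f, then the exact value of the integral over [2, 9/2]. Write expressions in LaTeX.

Differentiate the proposed F(x) back; it has to land on f(x) exactly.
F(x) = - \frac{2 x^{3} \log{\left(2 x^{2} + \frac{4}{3} \right)}}{3} + \frac{4 x^{3}}{9} + \frac{x^{2} \log{\left(2 x^{2} + \frac{4}{3} \right)}}{4} - \frac{x^{2}}{4} - \frac{x \log{\left(2 x^{2} + \frac{4}{3} \right)}}{2} + \frac{x}{9} + \frac{\log{\left(x^{2} + \frac{2}{3} \right)}}{6} - \frac{\sqrt{6} \operatorname{atan}{\left(\frac{\sqrt{6} x}{2} \right)}}{27} is an antiderivative of f.
Check: d/dx[- \frac{2 x^{3} \log{\left(2 x^{2} + \frac{4}{3} \right)}}{3} + \frac{4 x^{3}}{9} + \frac{x^{2} \log{\left(2 x^{2} + \frac{4}{3} \right)}}{4} - \frac{x^{2}}{4} - \frac{x \log{\left(2 x^{2} + \frac{4}{3} \right)}}{2} + \frac{x}{9} + \frac{\log{\left(x^{2} + \frac{2}{3} \right)}}{6} - \frac{\sqrt{6} \operatorname{atan}{\left(\frac{\sqrt{6} x}{2} \right)}}{27}] = - 2 x^{2} \log{\left(x^{2} + \frac{2}{3} \right)} - 2 x^{2} \log{\left(2 \right)} + \frac{x \log{\left(x^{2} + \frac{2}{3} \right)}}{2} + \frac{x \log{\left(2 \right)}}{2} - \frac{\log{\left(x^{2} + \frac{2}{3} \right)}}{2} - \frac{\log{\left(2 \right)}}{2}, which equals f(x).
F(9/2) = - \frac{927 \log{\left(\frac{251}{6} \right)}}{16} - \frac{\sqrt{6} \operatorname{atan}{\left(\frac{9 \sqrt{6}}{4} \right)}}{27} + \frac{\log{\left(\frac{251}{12} \right)}}{6} + \frac{575}{16}; F(2) = - \frac{16 \log{\left(\frac{28}{3} \right)}}{3} - \frac{\sqrt{6} \operatorname{atan}{\left(\sqrt{6} \right)}}{27} + \frac{\log{\left(\frac{14}{3} \right)}}{6} + \frac{25}{9}.
Integral = F(9/2) - F(2) = - \frac{927 \log{\left(\frac{251}{6} \right)}}{16} - \frac{\log{\left(\frac{14}{3} \right)}}{6} - \frac{\sqrt{6} \operatorname{atan}{\left(\frac{9 \sqrt{6}}{4} \right)}}{27} + \frac{\sqrt{6} \operatorname{atan}{\left(\sqrt{6} \right)}}{27} + \frac{\log{\left(\frac{251}{12} \right)}}{6} + \frac{16 \log{\left(\frac{28}{3} \right)}}{3} + \frac{4775}{144}.

Antiderivative: F(x) = - \frac{2 x^{3} \log{\left(2 x^{2} + \frac{4}{3} \right)}}{3} + \frac{4 x^{3}}{9} + \frac{x^{2} \log{\left(2 x^{2} + \frac{4}{3} \right)}}{4} - \frac{x^{2}}{4} - \frac{x \log{\left(2 x^{2} + \frac{4}{3} \right)}}{2} + \frac{x}{9} + \frac{\log{\left(x^{2} + \frac{2}{3} \right)}}{6} - \frac{\sqrt{6} \operatorname{atan}{\left(\frac{\sqrt{6} x}{2} \right)}}{27}; value = - \frac{927 \log{\left(\frac{251}{6} \right)}}{16} - \frac{\log{\left(\frac{14}{3} \right)}}{6} - \frac{\sqrt{6} \operatorname{atan}{\left(\frac{9 \sqrt{6}}{4} \right)}}{27} + \frac{\sqrt{6} \operatorname{atan}{\left(\sqrt{6} \right)}}{27} + \frac{\log{\left(\frac{251}{12} \right)}}{6} + \frac{16 \log{\left(\frac{28}{3} \right)}}{3} + \frac{4775}{144}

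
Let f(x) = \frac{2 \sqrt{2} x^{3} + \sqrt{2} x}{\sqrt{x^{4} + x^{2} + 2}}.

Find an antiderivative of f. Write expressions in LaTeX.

An antiderivative is F(x) = \sqrt{2 x^{4} + 2 x^{2} + 4}.

f matches the chain-rule pattern g'(h)*h' with inner function h(x) = 2 x^{4} + 2 x^{2} + 4; substituting u = h(x) collapses the integral.
Check: d/dx[\sqrt{2 x^{4} + 2 x^{2} + 4}] = \frac{2 \sqrt{2} x^{3} + \sqrt{2} x}{\sqrt{x^{4} + x^{2} + 2}} = f(x).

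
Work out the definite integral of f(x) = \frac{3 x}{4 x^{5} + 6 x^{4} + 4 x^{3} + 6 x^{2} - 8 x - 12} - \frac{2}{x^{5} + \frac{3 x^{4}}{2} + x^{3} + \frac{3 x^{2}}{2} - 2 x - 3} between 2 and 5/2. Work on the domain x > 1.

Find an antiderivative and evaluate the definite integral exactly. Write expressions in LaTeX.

Antiderivative: F(x) = \frac{- 17 \log{\left(x - 1 \right)} + 187 \log{\left(x + 1 \right)} - 120 \log{\left(x + \frac{3}{2} \right)} - 25 \log{\left(x^{2} + 2 \right)} + 12 \sqrt{2} \operatorname{atan}{\left(\frac{\sqrt{2} x}{2} \right)}}{204}; value = - \frac{11 \log{\left(3 \right)}}{12} - \frac{10 \log{\left(4 \right)}}{17} - \frac{25 \log{\left(\frac{33}{4} \right)}}{204} - \frac{\sqrt{2} \operatorname{atan}{\left(\sqrt{2} \right)}}{17} - \frac{\log{\left(\frac{3}{2} \right)}}{12} + \frac{\sqrt{2} \operatorname{atan}{\left(\frac{5 \sqrt{2}}{4} \right)}}{17} + \frac{25 \log{\left(6 \right)}}{204} + \frac{307 \log{\left(\frac{7}{2} \right)}}{204}

The denominator factors as 2 \left(x - 1\right) \left(x + 1\right) \left(2 x + 3\right) \left(x^{2} + 2\right); partial fractions split f into directly integrable pieces: - \frac{25 x - 12}{102 \left(x^{2} + 2\right)} - \frac{20}{17 \left(2 x + 3\right)} + \frac{11}{12 \left(x + 1\right)} - \frac{1}{12 \left(x - 1\right)}.
F(x) = \frac{- 17 \log{\left(x - 1 \right)} + 187 \log{\left(x + 1 \right)} - 120 \log{\left(x + \frac{3}{2} \right)} - 25 \log{\left(x^{2} + 2 \right)} + 12 \sqrt{2} \operatorname{atan}{\left(\frac{\sqrt{2} x}{2} \right)}}{204} is an antiderivative of f.
Check: d/dx[\frac{- 17 \log{\left(x - 1 \right)} + 187 \log{\left(x + 1 \right)} - 120 \log{\left(x + \frac{3}{2} \right)} - 25 \log{\left(x^{2} + 2 \right)} + 12 \sqrt{2} \operatorname{atan}{\left(\frac{\sqrt{2} x}{2} \right)}}{204}] = \frac{3 x - 8}{4 x^{5} + 6 x^{4} + 4 x^{3} + 6 x^{2} - 8 x - 12}, which equals f(x).
F(5/2) = - \frac{10 \log{\left(4 \right)}}{17} - \frac{25 \log{\left(\frac{33}{4} \right)}}{204} - \frac{\log{\left(\frac{3}{2} \right)}}{12} + \frac{\sqrt{2} \operatorname{atan}{\left(\frac{5 \sqrt{2}}{4} \right)}}{17} + \frac{11 \log{\left(\frac{7}{2} \right)}}{12}; F(2) = - \frac{10 \log{\left(\frac{7}{2} \right)}}{17} - \frac{25 \log{\left(6 \right)}}{204} + \frac{\sqrt{2} \operatorname{atan}{\left(\sqrt{2} \right)}}{17} + \frac{11 \log{\left(3 \right)}}{12}.
Integral = F(5/2) - F(2) = - \frac{11 \log{\left(3 \right)}}{12} - \frac{10 \log{\left(4 \right)}}{17} - \frac{25 \log{\left(\frac{33}{4} \right)}}{204} - \frac{\sqrt{2} \operatorname{atan}{\left(\sqrt{2} \right)}}{17} - \frac{\log{\left(\frac{3}{2} \right)}}{12} + \frac{\sqrt{2} \operatorname{atan}{\left(\frac{5 \sqrt{2}}{4} \right)}}{17} + \frac{25 \log{\left(6 \right)}}{204} + \frac{307 \log{\left(\frac{7}{2} \right)}}{204}.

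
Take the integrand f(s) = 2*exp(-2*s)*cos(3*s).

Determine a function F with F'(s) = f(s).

Any candidate F(s) must reproduce f(s) exactly when differentiated.
Check: d/ds[6*exp(-2*s)*sin(3*s)/13 - 4*exp(-2*s)*cos(3*s)/13] = 2*exp(-2*s)*cos(3*s) = f(s).

An antiderivative is F(s) = 6*exp(-2*s)*sin(3*s)/13 - 4*exp(-2*s)*cos(3*s)/13.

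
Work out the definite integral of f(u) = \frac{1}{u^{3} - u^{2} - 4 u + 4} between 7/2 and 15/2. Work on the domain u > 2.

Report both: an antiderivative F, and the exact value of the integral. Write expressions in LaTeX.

Factor the denominator (\left(u - 2\right) \left(u - 1\right) \left(u + 2\right)) and decompose: f = \frac{1}{12 \left(u + 2\right)} - \frac{1}{3 \left(u - 1\right)} + \frac{1}{4 \left(u - 2\right)}; each piece integrates to a log, atan, or power term.
F(u) = \frac{\log{\left(u - 2 \right)}}{4} - \frac{\log{\left(u - 1 \right)}}{3} + \frac{\log{\left(u + 2 \right)}}{12} is an antiderivative of f.
Check: d/du[\frac{\log{\left(u - 2 \right)}}{4} - \frac{\log{\left(u - 1 \right)}}{3} + \frac{\log{\left(u + 2 \right)}}{12}] = \frac{1}{u^{3} - u^{2} - 4 u + 4} = f(u).
F(15/2) = - \frac{\log{\left(\frac{13}{2} \right)}}{3} + \frac{\log{\left(\frac{19}{2} \right)}}{12} + \frac{\log{\left(\frac{11}{2} \right)}}{4}; F(7/2) = - \frac{\log{\left(\frac{5}{2} \right)}}{3} + \frac{\log{\left(\frac{3}{2} \right)}}{4} + \frac{\log{\left(\frac{11}{2} \right)}}{12}.
Integral = F(15/2) - F(7/2) = - \frac{\log{\left(\frac{13}{2} \right)}}{3} - \frac{\log{\left(\frac{3}{2} \right)}}{4} + \frac{\log{\left(\frac{19}{2} \right)}}{12} + \frac{\log{\left(\frac{11}{2} \right)}}{6} + \frac{\log{\left(\frac{5}{2} \right)}}{3}.

Antiderivative: F(u) = \frac{\log{\left(u - 2 \right)}}{4} - \frac{\log{\left(u - 1 \right)}}{3} + \frac{\log{\left(u + 2 \right)}}{12}; value = - \frac{\log{\left(\frac{13}{2} \right)}}{3} - \frac{\log{\left(\frac{3}{2} \right)}}{4} + \frac{\log{\left(\frac{19}{2} \right)}}{12} + \frac{\log{\left(\frac{11}{2} \right)}}{6} + \frac{\log{\left(\frac{5}{2} \right)}}{3}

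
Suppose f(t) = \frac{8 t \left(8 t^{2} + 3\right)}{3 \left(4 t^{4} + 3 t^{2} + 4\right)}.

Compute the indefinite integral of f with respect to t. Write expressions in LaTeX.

f matches the chain-rule pattern g'(h)*h' with inner function h(t) = 2 t^{4} + \frac{3 t^{2}}{2} + 2; substituting u = h(t) collapses the integral.
Check: d/dt[\frac{4 \log{\left(2 t^{4} + \frac{3 t^{2}}{2} + 2 \right)}}{3}] = \frac{64 t^{3} + 24 t}{12 t^{4} + 9 t^{2} + 12}, which equals f(t).

F(t) = \frac{4 \log{\left(2 t^{4} + \frac{3 t^{2}}{2} + 2 \right)}}{3} + C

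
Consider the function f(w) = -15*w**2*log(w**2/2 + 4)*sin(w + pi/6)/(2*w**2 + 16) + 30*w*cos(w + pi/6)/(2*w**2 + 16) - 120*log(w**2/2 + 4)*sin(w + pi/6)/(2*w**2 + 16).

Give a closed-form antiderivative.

f has the shape u'v + uv' for u = 15*cos(w + pi/6)/2 and v = log(w**2/2 + 4) — it is the derivative of the product u*v.
Check: d/dw[15*log(w**2/2 + 4)*cos(w + pi/6)/2] = (-15*w**2*log(w**2/2 + 4)*sin(w + pi/6) + 30*w*cos(w + pi/6) - 120*log(w**2/2 + 4)*sin(w + pi/6))/(2*w**2 + 16), which equals f(w).

An antiderivative is F(w) = 15*log(w**2/2 + 4)*cos(w + pi/6)/2.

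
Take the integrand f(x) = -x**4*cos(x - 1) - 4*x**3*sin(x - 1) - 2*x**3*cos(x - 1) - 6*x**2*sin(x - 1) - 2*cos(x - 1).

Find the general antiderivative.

F(x) = (-x**4 - 2*x**3 - 2)*sin(x - 1) + C

Recognize the product-rule pattern: f = u'v + uv' with u = -x**4 - 2*x**3 - 2, v = sin(x - 1), so integration by parts undoes it.
Check: d/dx[(-x**4 - 2*x**3 - 2)*sin(x - 1)] = -x**4*cos(x - 1) - 4*x**3*sin(x - 1) - 2*x**3*cos(x - 1) - 6*x**2*sin(x - 1) - 2*cos(x - 1) = f(x).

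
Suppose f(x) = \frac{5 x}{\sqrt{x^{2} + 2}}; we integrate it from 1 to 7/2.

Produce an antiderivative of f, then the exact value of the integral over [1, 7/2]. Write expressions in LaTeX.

Antiderivative: F(x) = 5 \sqrt{x^{2} + 2}; value = - 5 \sqrt{3} + \frac{5 \sqrt{57}}{2}

f matches the chain-rule pattern g'(h)*h' with inner function h(x) = x^{2} + 2; substituting u = h(x) collapses the integral.
F(x) = 5 \sqrt{x^{2} + 2} is an antiderivative of f.
Check: d/dx[5 \sqrt{x^{2} + 2}] = \frac{5 x}{\sqrt{x^{2} + 2}} = f(x).
F(7/2) = \frac{5 \sqrt{57}}{2}; F(1) = 5 \sqrt{3}.
Integral = F(7/2) - F(1) = - 5 \sqrt{3} + \frac{5 \sqrt{57}}{2}.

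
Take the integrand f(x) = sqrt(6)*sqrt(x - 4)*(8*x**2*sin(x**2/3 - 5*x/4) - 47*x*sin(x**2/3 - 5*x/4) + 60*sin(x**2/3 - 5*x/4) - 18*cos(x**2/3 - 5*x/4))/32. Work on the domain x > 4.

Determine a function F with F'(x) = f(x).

f has the shape u'v + uv' for u = -(3*x/2 - 6)**(3/2)/2 and v = cos(x**2/3 - 5*x/4) — it is the derivative of the product u*v.
Check: d/dx[-3*sqrt(6)*(x - 4)**(3/2)*cos(x**2/3 - 5*x/4)/8] = sqrt(6)*x**2*sqrt(x - 4)*sin(x**2/3 - 5*x/4)/4 - 47*sqrt(6)*x*sqrt(x - 4)*sin(x**2/3 - 5*x/4)/32 + 15*sqrt(6)*sqrt(x - 4)*sin(x**2/3 - 5*x/4)/8 - 9*sqrt(6)*sqrt(x - 4)*cos(x**2/3 - 5*x/4)/16, which equals f(x).

An antiderivative is F(x) = -3*sqrt(6)*(x - 4)**(3/2)*cos(x**2/3 - 5*x/4)/8.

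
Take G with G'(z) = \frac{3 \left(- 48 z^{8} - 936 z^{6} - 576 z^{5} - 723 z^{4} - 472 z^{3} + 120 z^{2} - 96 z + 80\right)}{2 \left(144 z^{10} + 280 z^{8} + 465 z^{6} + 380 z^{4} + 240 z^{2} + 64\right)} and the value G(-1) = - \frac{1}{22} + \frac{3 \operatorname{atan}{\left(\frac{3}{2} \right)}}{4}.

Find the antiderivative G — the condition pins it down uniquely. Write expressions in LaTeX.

Since d/dz undoes antidifferentiation here, G(z) must give back the stated G'(z).
A general antiderivative is \frac{2 z + 1}{\frac{2 z^{4}}{3} + \frac{z^{2}}{2} + \frac{2}{3}} - \frac{3 \operatorname{atan}{\left(\frac{3 z}{2} \right)}}{4} + C.
The condition gives C = - \frac{1}{22} + \frac{3 \operatorname{atan}{\left(\frac{3}{2} \right)}}{4} - (- \frac{6}{11} + \frac{3 \operatorname{atan}{\left(\frac{3}{2} \right)}}{4}) = \frac{1}{2}.
So G(z) = \frac{- 12 z^{4} \operatorname{atan}{\left(\frac{3 z}{2} \right)} + 8 z^{4} - 9 z^{2} \operatorname{atan}{\left(\frac{3 z}{2} \right)} + 6 z^{2} + 48 z - 12 \operatorname{atan}{\left(\frac{3 z}{2} \right)} + 32}{16 z^{4} + 12 z^{2} + 16}.
Check: d/dz[\frac{- 12 z^{4} \operatorname{atan}{\left(\frac{3 z}{2} \right)} + 8 z^{4} - 9 z^{2} \operatorname{atan}{\left(\frac{3 z}{2} \right)} + 6 z^{2} + 48 z - 12 \operatorname{atan}{\left(\frac{3 z}{2} \right)} + 32}{16 z^{4} + 12 z^{2} + 16}] = \frac{- 144 z^{8} - 2808 z^{6} - 1728 z^{5} - 2169 z^{4} - 1416 z^{3} + 360 z^{2} - 288 z + 240}{288 z^{10} + 560 z^{8} + 930 z^{6} + 760 z^{4} + 480 z^{2} + 128}, which equals G'(z).

G(z) = \frac{- 12 z^{4} \operatorname{atan}{\left(\frac{3 z}{2} \right)} + 8 z^{4} - 9 z^{2} \operatorname{atan}{\left(\frac{3 z}{2} \right)} + 6 z^{2} + 48 z - 12 \operatorname{atan}{\left(\frac{3 z}{2} \right)} + 32}{16 z^{4} + 12 z^{2} + 16}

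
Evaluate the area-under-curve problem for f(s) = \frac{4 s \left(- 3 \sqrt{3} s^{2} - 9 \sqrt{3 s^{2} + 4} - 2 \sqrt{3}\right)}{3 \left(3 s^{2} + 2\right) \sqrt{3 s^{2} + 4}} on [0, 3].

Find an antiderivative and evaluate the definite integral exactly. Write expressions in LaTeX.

A candidate is checked by its d/ds: the result must match f(s).
F(s) = - \frac{2 \left(2 \sqrt{3} \sqrt{3 s^{2} + 4} + 9 \log{\left(\frac{3 s^{2}}{2} + 1 \right)}\right)}{9} is an antiderivative of f.
Check: d/ds[- \frac{2 \left(2 \sqrt{3} \sqrt{3 s^{2} + 4} + 9 \log{\left(\frac{3 s^{2}}{2} + 1 \right)}\right)}{9}] = \frac{- 12 \sqrt{3} s^{3} - 36 s \sqrt{3 s^{2} + 4} - 8 \sqrt{3} s}{9 s^{2} \sqrt{3 s^{2} + 4} + 6 \sqrt{3 s^{2} + 4}}, which equals f(s).
F(3) = - 2 \log{\left(\frac{29}{2} \right)} - \frac{4 \sqrt{93}}{9}; F(0) = - \frac{8 \sqrt{3}}{9}.
Integral = F(3) - F(0) = - 2 \log{\left(\frac{29}{2} \right)} - \frac{4 \sqrt{93}}{9} + \frac{8 \sqrt{3}}{9}.

Antiderivative: F(s) = - \frac{2 \left(2 \sqrt{3} \sqrt{3 s^{2} + 4} + 9 \log{\left(\frac{3 s^{2}}{2} + 1 \right)}\right)}{9}; value = - 2 \log{\left(\frac{29}{2} \right)} - \frac{4 \sqrt{93}}{9} + \frac{8 \sqrt{3}}{9}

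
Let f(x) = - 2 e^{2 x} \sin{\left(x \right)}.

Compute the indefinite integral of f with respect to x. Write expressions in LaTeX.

Check any antiderivative F(x) by computing F'(x) and comparing it with f(x).
Check: d/dx[- \frac{4 e^{2 x} \sin{\left(x \right)}}{5} + \frac{2 e^{2 x} \cos{\left(x \right)}}{5}] = - 2 e^{2 x} \sin{\left(x \right)} = f(x).

F(x) = - \frac{4 e^{2 x} \sin{\left(x \right)}}{5} + \frac{2 e^{2 x} \cos{\left(x \right)}}{5} + C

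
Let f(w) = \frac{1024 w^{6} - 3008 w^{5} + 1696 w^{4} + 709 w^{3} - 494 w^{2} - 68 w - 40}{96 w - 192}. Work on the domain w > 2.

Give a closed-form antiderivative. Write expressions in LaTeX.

An antiderivative F(w) passes only if d/dw[F] lands on f(w) exactly.
Check: d/dw[\frac{3 \left(\frac{4 w^{2}}{3} - \frac{w}{2} - \frac{1}{3}\right)^{3}}{4} - \frac{2 \log{\left(w - 2 \right)}}{3}] = \frac{1024 w^{6} - 3008 w^{5} + 1696 w^{4} + 709 w^{3} - 494 w^{2} - 68 w - 40}{96 w - 192} = f(w).

An antiderivative is F(w) = \frac{3 \left(\frac{4 w^{2}}{3} - \frac{w}{2} - \frac{1}{3}\right)^{3}}{4} - \frac{2 \log{\left(w - 2 \right)}}{3}.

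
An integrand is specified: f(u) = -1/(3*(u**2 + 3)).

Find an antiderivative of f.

Whatever form F(u) takes, F'(u) = f(u) is non-negotiable.
Check: d/du[-sqrt(3)*atan(sqrt(3)*u/3)/9] = -1/(3*u**2 + 9), which equals f(u).

An antiderivative is F(u) = -sqrt(3)*atan(sqrt(3)*u/3)/9.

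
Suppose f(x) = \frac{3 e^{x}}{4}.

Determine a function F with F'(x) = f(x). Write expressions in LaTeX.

An antiderivative is F(x) = \frac{3 e^{x}}{4}.

Since d/dx undoes antidifferentiation here, F'(x) = f(x) is required of F(x).
Check: d/dx[\frac{3 e^{x}}{4}] = \frac{3 e^{x}}{4} = f(x).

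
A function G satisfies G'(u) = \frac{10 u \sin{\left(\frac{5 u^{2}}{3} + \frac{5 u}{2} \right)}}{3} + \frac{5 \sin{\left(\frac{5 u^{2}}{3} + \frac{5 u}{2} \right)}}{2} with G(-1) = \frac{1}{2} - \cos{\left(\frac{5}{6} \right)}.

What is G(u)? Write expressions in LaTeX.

G(u) = \frac{1}{2} - \cos{\left(\frac{5 u^{2}}{3} + \frac{5 u}{2} \right)}

The substitution w = \frac{5 u^{2}}{3} + \frac{5 u}{2} works: G'(u) is exactly (dG/dw)*(dw/du) for that inner function.
A general antiderivative is - \cos{\left(\frac{5 u^{2}}{3} + \frac{5 u}{2} \right)} + C.
The condition gives C = \frac{1}{2} - \cos{\left(\frac{5}{6} \right)} - (- \cos{\left(\frac{5}{6} \right)}) = \frac{1}{2}.
So G(u) = \frac{1}{2} - \cos{\left(\frac{5 u^{2}}{3} + \frac{5 u}{2} \right)}.
Check: d/du[\frac{1}{2} - \cos{\left(\frac{5 u^{2}}{3} + \frac{5 u}{2} \right)}] = \frac{10 u \sin{\left(\frac{5 u^{2}}{3} + \frac{5 u}{2} \right)}}{3} + \frac{5 \sin{\left(\frac{5 u^{2}}{3} + \frac{5 u}{2} \right)}}{2} = G'(u).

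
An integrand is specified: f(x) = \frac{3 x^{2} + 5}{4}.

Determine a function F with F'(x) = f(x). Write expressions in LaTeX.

An antiderivative is F(x) = \frac{x \left(x^{2} + 5\right)}{4}.

Any candidate F(x) must reproduce f(x) exactly when differentiated.
Check: d/dx[\frac{x \left(x^{2} + 5\right)}{4}] = \frac{3 x^{2}}{4} + \frac{5}{4}, which equals f(x).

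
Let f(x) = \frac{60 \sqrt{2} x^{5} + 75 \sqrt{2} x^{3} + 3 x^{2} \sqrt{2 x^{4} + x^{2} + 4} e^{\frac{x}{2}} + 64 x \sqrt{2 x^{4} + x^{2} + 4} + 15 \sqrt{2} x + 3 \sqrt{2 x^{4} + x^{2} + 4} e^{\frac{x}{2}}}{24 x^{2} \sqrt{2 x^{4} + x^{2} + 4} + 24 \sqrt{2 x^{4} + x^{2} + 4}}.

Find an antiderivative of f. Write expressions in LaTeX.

An antiderivative is F(x) = \frac{15 \sqrt{2} \sqrt{2 x^{4} + x^{2} + 4} + 6 e^{\frac{x}{2}} + 32 \log{\left(x^{2} + 1 \right)}}{24}.

Since d/dx undoes antidifferentiation here, F'(x) = f(x) is required of F(x).
Check: d/dx[\frac{15 \sqrt{2} \sqrt{2 x^{4} + x^{2} + 4} + 6 e^{\frac{x}{2}} + 32 \log{\left(x^{2} + 1 \right)}}{24}] = \frac{60 \sqrt{2} x^{5} + 75 \sqrt{2} x^{3} + 3 x^{2} \sqrt{2 x^{4} + x^{2} + 4} e^{\frac{x}{2}} + 64 x \sqrt{2 x^{4} + x^{2} + 4} + 15 \sqrt{2} x + 3 \sqrt{2 x^{4} + x^{2} + 4} e^{\frac{x}{2}}}{24 x^{2} \sqrt{2 x^{4} + x^{2} + 4} + 24 \sqrt{2 x^{4} + x^{2} + 4}} = f(x).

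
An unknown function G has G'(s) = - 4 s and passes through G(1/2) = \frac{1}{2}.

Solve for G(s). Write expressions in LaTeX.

G(s) = 1 - 2 s^{2}

Whatever form G(s) takes, its d/ds must return the stated G'(s).
A general antiderivative is - 2 s^{2} - 1 + C.
The condition gives C = \frac{1}{2} - (- \frac{3}{2}) = 2.
So G(s) = 1 - 2 s^{2}.
Check: d/ds[1 - 2 s^{2}] = - 4 s = G'(s).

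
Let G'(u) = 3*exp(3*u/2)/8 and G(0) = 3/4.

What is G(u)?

G(u) = (exp(3*u/2) + 2)/4

A first test for any G(u): its u-derivative must equal the given G'(u).
A general antiderivative is exp(3*u/2)/4 + C.
The condition gives C = 3/4 - (1/4) = 1/2.
So G(u) = (exp(3*u/2) + 2)/4.
Check: d/du[(exp(3*u/2) + 2)/4] = 3*exp(3*u/2)/8 = G'(u).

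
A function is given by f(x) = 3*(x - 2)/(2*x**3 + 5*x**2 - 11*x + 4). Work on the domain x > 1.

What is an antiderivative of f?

An antiderivative is F(x) = -3*log(x - 1)/5 + log(x - 1/2) - 2*log(x + 4)/5.

Factor the denominator ((x - 1)*(x + 4)*(2*x - 1)) and decompose: f = 2/(2*x - 1) - 2/(5*(x + 4)) - 3/(5*(x - 1)); each piece integrates to a log, atan, or power term.
Check: d/dx[-3*log(x - 1)/5 + log(x - 1/2) - 2*log(x + 4)/5] = (3*x - 6)/(2*x**3 + 5*x**2 - 11*x + 4), which equals f(x).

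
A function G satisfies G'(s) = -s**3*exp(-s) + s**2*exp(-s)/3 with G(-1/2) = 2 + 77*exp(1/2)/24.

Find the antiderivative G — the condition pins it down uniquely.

G(s) = (3*s**3 + 8*s**2 + 16*s + 6*exp(s) + 16)*exp(-s)/3

G'(s) has the shape u'v + uv' for u = s**3 + 8*s**2/3 + 16*s/3 + 16/3 and v = exp(-s) — it is the derivative of the product u*v.
A general antiderivative is (3*s**3 + 8*s**2 + 16*s + 16)*exp(-s)/3 + C.
The condition gives C = 2 + 77*exp(1/2)/24 - (77*exp(1/2)/24) = 2.
So G(s) = (3*s**3 + 8*s**2 + 16*s + 6*exp(s) + 16)*exp(-s)/3.
Check: d/ds[(3*s**3 + 8*s**2 + 16*s + 6*exp(s) + 16)*exp(-s)/3] = (-3*s**3 + s**2)*exp(-s)/3, which equals G'(s).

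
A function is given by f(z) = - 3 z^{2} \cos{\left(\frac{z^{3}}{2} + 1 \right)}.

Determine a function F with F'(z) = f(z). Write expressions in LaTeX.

An antiderivative is F(z) = - 2 \sin{\left(\frac{z^{3}}{2} + 1 \right)}.

The substitution u = \frac{z^{3}}{2} + 1 works: f is exactly (dF/du)*(du/dz) for that inner function.
Check: d/dz[- 2 \sin{\left(\frac{z^{3}}{2} + 1 \right)}] = - 3 z^{2} \cos{\left(\frac{z^{3}}{2} + 1 \right)} = f(z).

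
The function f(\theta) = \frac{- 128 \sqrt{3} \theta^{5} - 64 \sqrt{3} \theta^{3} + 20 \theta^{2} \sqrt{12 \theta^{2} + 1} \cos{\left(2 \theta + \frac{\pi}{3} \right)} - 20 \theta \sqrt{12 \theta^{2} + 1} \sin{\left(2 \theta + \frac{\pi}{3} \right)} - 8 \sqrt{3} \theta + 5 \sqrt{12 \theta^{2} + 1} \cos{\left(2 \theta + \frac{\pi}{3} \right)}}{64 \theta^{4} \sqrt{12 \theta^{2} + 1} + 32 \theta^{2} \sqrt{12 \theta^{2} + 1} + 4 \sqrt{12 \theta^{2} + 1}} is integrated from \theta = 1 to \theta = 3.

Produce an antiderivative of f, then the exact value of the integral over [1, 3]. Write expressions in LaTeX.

Antiderivative: F(\theta) = \frac{- 4 \sqrt{3} \left(4 \theta^{2} + 1\right) \sqrt{12 \theta^{2} + 1} + 15 \sin{\left(2 \theta + \frac{\pi}{3} \right)}}{24 \left(4 \theta^{2} + 1\right)}; value = - \frac{\sqrt{327}}{6} - \frac{\sin{\left(\frac{\pi}{3} + 2 \right)}}{8} + \frac{5 \sin{\left(\frac{\pi}{3} + 6 \right)}}{296} + \frac{\sqrt{39}}{6}

A candidate is checked by its d/d\theta: the result must match f(\theta).
F(\theta) = \frac{- 4 \sqrt{3} \left(4 \theta^{2} + 1\right) \sqrt{12 \theta^{2} + 1} + 15 \sin{\left(2 \theta + \frac{\pi}{3} \right)}}{24 \left(4 \theta^{2} + 1\right)} is an antiderivative of f.
Check: d/d\theta[\frac{- 4 \sqrt{3} \left(4 \theta^{2} + 1\right) \sqrt{12 \theta^{2} + 1} + 15 \sin{\left(2 \theta + \frac{\pi}{3} \right)}}{24 \left(4 \theta^{2} + 1\right)}] = \frac{- 128 \sqrt{3} \theta^{5} - 64 \sqrt{3} \theta^{3} + 20 \theta^{2} \sqrt{12 \theta^{2} + 1} \cos{\left(2 \theta + \frac{\pi}{3} \right)} - 20 \theta \sqrt{12 \theta^{2} + 1} \sin{\left(2 \theta + \frac{\pi}{3} \right)} - 8 \sqrt{3} \theta + 5 \sqrt{12 \theta^{2} + 1} \cos{\left(2 \theta + \frac{\pi}{3} \right)}}{64 \theta^{4} \sqrt{12 \theta^{2} + 1} + 32 \theta^{2} \sqrt{12 \theta^{2} + 1} + 4 \sqrt{12 \theta^{2} + 1}} = f(\theta).
F(3) = - \frac{\sqrt{327}}{6} + \frac{5 \sin{\left(\frac{\pi}{3} + 6 \right)}}{296}; F(1) = - \frac{\sqrt{39}}{6} + \frac{\sin{\left(\frac{\pi}{3} + 2 \right)}}{8}.
Integral = F(3) - F(1) = - \frac{\sqrt{327}}{6} - \frac{\sin{\left(\frac{\pi}{3} + 2 \right)}}{8} + \frac{5 \sin{\left(\frac{\pi}{3} + 6 \right)}}{296} + \frac{\sqrt{39}}{6}.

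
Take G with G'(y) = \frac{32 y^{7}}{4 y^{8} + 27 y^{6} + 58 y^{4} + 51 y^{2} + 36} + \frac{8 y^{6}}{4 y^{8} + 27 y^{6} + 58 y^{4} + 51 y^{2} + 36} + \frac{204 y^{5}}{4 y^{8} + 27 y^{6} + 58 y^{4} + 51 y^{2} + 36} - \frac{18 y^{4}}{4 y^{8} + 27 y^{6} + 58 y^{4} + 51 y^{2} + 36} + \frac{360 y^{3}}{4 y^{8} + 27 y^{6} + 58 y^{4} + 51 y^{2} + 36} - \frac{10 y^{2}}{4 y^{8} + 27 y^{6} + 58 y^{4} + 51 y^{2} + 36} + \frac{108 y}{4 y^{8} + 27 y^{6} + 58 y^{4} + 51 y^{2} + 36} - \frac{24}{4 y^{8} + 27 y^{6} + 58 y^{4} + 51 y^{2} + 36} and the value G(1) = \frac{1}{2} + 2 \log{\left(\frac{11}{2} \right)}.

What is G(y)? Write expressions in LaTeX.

G(y) = \frac{2 y^{2} \log{\left(2 y^{4} + \frac{3 y^{2}}{2} + 2 \right)} + y^{2} - 2 y + 6 \log{\left(2 y^{4} + \frac{3 y^{2}}{2} + 2 \right)} + 3}{y^{2} + 3}

The integrand splits into summands that can be handled one at a time.
A general antiderivative is - \frac{2 y}{y^{2} + 3} + 2 \log{\left(2 y^{4} + \frac{3 y^{2}}{2} + 2 \right)} + C.
The condition gives C = \frac{1}{2} + 2 \log{\left(\frac{11}{2} \right)} - (- \frac{1}{2} + 2 \log{\left(\frac{11}{2} \right)}) = 1.
So G(y) = \frac{2 y^{2} \log{\left(2 y^{4} + \frac{3 y^{2}}{2} + 2 \right)} + y^{2} - 2 y + 6 \log{\left(2 y^{4} + \frac{3 y^{2}}{2} + 2 \right)} + 3}{y^{2} + 3}.
Check: d/dy[\frac{2 y^{2} \log{\left(2 y^{4} + \frac{3 y^{2}}{2} + 2 \right)} + y^{2} - 2 y + 6 \log{\left(2 y^{4} + \frac{3 y^{2}}{2} + 2 \right)} + 3}{y^{2} + 3}] = \frac{32 y^{7} + 8 y^{6} + 204 y^{5} - 18 y^{4} + 360 y^{3} - 10 y^{2} + 108 y - 24}{4 y^{8} + 27 y^{6} + 58 y^{4} + 51 y^{2} + 36}, which equals G'(y).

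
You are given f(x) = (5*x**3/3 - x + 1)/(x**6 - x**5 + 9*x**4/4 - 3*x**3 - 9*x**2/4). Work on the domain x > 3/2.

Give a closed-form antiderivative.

The denominator factors as 3*x**2*(2*x - 3)*(2*x + 1)*(x**2 + 3); partial fractions split f into directly integrable pieces: -4*(94*x + 57)/(819*(x**2 + 3)) - 62/(39*(2*x + 1)) + 82/(189*(2*x - 3)) + 28/(27*x) - 4/(9*x**2).
Check: d/dx[-(-2548*x*log(x) - 533*x*log(x - 3/2) + 1953*x*log(x + 1/2) + 564*x*log(x**2 + 3) + 228*sqrt(3)*x*atan(sqrt(3)*x/3) - 1092)/(2457*x)] = (20*x**3 - 12*x + 12)/(12*x**6 - 12*x**5 + 27*x**4 - 36*x**3 - 27*x**2), which equals f(x).

An antiderivative is F(x) = -(-2548*x*log(x) - 533*x*log(x - 3/2) + 1953*x*log(x + 1/2) + 564*x*log(x**2 + 3) + 228*sqrt(3)*x*atan(sqrt(3)*x/3) - 1092)/(2457*x).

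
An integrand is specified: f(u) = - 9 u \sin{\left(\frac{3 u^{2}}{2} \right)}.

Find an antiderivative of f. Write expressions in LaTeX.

The substitution w = \frac{3 u^{2}}{2} works: f is exactly (dF/dw)*(dw/du) for that inner function.
Check: d/du[3 \cos{\left(\frac{3 u^{2}}{2} \right)}] = - 9 u \sin{\left(\frac{3 u^{2}}{2} \right)} = f(u).

An antiderivative is F(u) = 3 \cos{\left(\frac{3 u^{2}}{2} \right)}.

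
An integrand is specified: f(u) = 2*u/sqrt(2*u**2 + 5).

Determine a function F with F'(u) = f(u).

An antiderivative is F(u) = sqrt(2*u**2 + 5).

The substitution w = 2*u**2 + 5 works: f is exactly (dF/dw)*(dw/du) for that inner function.
Check: d/du[sqrt(2*u**2 + 5)] = 2*u/sqrt(2*u**2 + 5) = f(u).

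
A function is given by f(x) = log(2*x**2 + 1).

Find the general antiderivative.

F(x) = x*log(2*x**2 + 1) - 2*x + sqrt(2)*atan(sqrt(2)*x) + C

A first test for any F(x): its x-derivative must equal f(x) identically.
Check: d/dx[x*log(2*x**2 + 1) - 2*x + sqrt(2)*atan(sqrt(2)*x)] = log(2*x**2 + 1) = f(x).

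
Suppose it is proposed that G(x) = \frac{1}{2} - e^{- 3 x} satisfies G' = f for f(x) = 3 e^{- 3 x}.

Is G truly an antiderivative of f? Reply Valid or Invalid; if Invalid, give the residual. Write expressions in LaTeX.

Valid: G'(x) = f(x).

d/dx[G] = 3 e^{- 3 x}
This equals f(x) exactly, so the claim holds.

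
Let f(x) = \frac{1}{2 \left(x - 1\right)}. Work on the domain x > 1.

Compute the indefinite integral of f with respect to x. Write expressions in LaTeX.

For F(x) to be correct the identity F'(x) - f(x) = 0 must hold.
Check: d/dx[\frac{\log{\left(\frac{3 x}{2} - \frac{3}{2} \right)}}{2}] = \frac{1}{2 x - 2}, which equals f(x).

F(x) = \frac{\log{\left(\frac{3 x}{2} - \frac{3}{2} \right)}}{2} + C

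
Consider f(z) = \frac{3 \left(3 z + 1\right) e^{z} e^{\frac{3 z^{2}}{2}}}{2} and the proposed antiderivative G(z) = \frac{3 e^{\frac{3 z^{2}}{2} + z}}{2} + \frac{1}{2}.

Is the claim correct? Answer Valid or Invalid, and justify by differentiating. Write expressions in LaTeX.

Valid. The derivative of G reproduces f.

d/dz[G] = \frac{9 z e^{z} e^{\frac{3 z^{2}}{2}}}{2} + \frac{3 e^{z} e^{\frac{3 z^{2}}{2}}}{2}
This equals f(z) exactly, so the claim holds.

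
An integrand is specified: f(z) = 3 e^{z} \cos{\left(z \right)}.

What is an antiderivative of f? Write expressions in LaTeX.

Recover f(z) by differentiating a candidate F(z); any mismatch rules it out.
Check: d/dz[\frac{3 \left(\sin{\left(z \right)} + \cos{\left(z \right)}\right) e^{z}}{2}] = 3 e^{z} \cos{\left(z \right)} = f(z).

An antiderivative is F(z) = \frac{3 \left(\sin{\left(z \right)} + \cos{\left(z \right)}\right) e^{z}}{2}.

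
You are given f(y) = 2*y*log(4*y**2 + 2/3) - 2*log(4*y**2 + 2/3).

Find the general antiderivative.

Integrate term by term and add the pieces.
Check: d/dy[-y**2 + 4*y + (y**2 - 2*y)*log(4*y**2 + 2/3) + log(y**2 + 1/6)/6 - 2*sqrt(6)*atan(sqrt(6)*y)/3] = 2*y*log(2*y**2 + 1/3) + 2*y*log(2) - 2*log(2*y**2 + 1/3) - 2*log(2), which equals f(y).

F(y) = -y**2 + 4*y + (y**2 - 2*y)*log(4*y**2 + 2/3) + log(y**2 + 1/6)/6 - 2*sqrt(6)*atan(sqrt(6)*y)/3 + C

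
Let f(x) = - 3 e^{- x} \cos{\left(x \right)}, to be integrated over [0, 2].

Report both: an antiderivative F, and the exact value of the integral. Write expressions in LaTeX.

Recover f(x) by differentiating a candidate F(x); any mismatch rules it out.
F(x) = \frac{\left(- 3 \sin{\left(x \right)} + 3 \cos{\left(x \right)}\right) e^{- x}}{2} is an antiderivative of f.
Check: d/dx[\frac{\left(- 3 \sin{\left(x \right)} + 3 \cos{\left(x \right)}\right) e^{- x}}{2}] = - 3 e^{- x} \cos{\left(x \right)} = f(x).
F(2) = - \frac{3 \sin{\left(2 \right)}}{2 e^{2}} + \frac{3 \cos{\left(2 \right)}}{2 e^{2}}; F(0) = \frac{3}{2}.
Integral = F(2) - F(0) = - \frac{3}{2} - \frac{3 \sin{\left(2 \right)}}{2 e^{2}} + \frac{3 \cos{\left(2 \right)}}{2 e^{2}}.

Antiderivative: F(x) = \frac{\left(- 3 \sin{\left(x \right)} + 3 \cos{\left(x \right)}\right) e^{- x}}{2}; value = - \frac{3}{2} - \frac{3 \sin{\left(2 \right)}}{2 e^{2}} + \frac{3 \cos{\left(2 \right)}}{2 e^{2}}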